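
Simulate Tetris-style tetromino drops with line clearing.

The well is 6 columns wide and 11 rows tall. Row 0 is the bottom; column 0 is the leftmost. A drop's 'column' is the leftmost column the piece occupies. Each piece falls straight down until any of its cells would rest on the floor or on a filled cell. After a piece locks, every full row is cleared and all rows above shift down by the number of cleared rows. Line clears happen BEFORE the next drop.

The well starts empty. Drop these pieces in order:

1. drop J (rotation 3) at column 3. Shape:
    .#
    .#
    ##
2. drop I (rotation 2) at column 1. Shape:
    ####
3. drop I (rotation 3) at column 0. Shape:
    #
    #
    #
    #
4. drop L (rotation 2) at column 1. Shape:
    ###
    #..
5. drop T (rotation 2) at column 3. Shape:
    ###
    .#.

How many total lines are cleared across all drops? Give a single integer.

Drop 1: J rot3 at col 3 lands with bottom-row=0; cleared 0 line(s) (total 0); column heights now [0 0 0 1 3 0], max=3
Drop 2: I rot2 at col 1 lands with bottom-row=3; cleared 0 line(s) (total 0); column heights now [0 4 4 4 4 0], max=4
Drop 3: I rot3 at col 0 lands with bottom-row=0; cleared 0 line(s) (total 0); column heights now [4 4 4 4 4 0], max=4
Drop 4: L rot2 at col 1 lands with bottom-row=4; cleared 0 line(s) (total 0); column heights now [4 6 6 6 4 0], max=6
Drop 5: T rot2 at col 3 lands with bottom-row=5; cleared 0 line(s) (total 0); column heights now [4 6 6 7 7 7], max=7

Answer: 0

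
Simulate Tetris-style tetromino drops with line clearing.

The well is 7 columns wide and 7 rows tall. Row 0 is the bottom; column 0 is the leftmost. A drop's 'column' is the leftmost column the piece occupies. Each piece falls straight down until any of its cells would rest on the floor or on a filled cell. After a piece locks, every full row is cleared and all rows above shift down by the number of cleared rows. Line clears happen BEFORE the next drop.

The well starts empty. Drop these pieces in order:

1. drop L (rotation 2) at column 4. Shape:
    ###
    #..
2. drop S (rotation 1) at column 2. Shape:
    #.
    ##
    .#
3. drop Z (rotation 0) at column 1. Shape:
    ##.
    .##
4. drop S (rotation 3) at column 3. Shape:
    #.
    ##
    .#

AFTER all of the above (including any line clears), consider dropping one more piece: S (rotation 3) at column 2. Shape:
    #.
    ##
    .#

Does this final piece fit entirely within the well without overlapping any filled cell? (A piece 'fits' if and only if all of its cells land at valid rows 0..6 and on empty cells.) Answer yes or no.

Answer: no

Derivation:
Drop 1: L rot2 at col 4 lands with bottom-row=0; cleared 0 line(s) (total 0); column heights now [0 0 0 0 2 2 2], max=2
Drop 2: S rot1 at col 2 lands with bottom-row=0; cleared 0 line(s) (total 0); column heights now [0 0 3 2 2 2 2], max=3
Drop 3: Z rot0 at col 1 lands with bottom-row=3; cleared 0 line(s) (total 0); column heights now [0 5 5 4 2 2 2], max=5
Drop 4: S rot3 at col 3 lands with bottom-row=3; cleared 0 line(s) (total 0); column heights now [0 5 5 6 5 2 2], max=6
Test piece S rot3 at col 2 (width 2): heights before test = [0 5 5 6 5 2 2]; fits = False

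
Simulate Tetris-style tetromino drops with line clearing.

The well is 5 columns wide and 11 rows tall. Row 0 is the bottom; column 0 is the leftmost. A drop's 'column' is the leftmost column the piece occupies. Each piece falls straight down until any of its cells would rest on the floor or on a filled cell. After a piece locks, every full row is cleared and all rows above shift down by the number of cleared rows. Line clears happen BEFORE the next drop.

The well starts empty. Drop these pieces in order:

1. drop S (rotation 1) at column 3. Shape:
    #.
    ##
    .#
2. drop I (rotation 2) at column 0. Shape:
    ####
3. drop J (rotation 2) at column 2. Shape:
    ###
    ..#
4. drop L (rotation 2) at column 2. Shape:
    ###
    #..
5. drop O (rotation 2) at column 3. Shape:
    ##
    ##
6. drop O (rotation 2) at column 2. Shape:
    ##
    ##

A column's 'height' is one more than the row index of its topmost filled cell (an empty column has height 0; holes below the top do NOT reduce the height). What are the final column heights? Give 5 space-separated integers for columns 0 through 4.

Answer: 0 0 10 10 8

Derivation:
Drop 1: S rot1 at col 3 lands with bottom-row=0; cleared 0 line(s) (total 0); column heights now [0 0 0 3 2], max=3
Drop 2: I rot2 at col 0 lands with bottom-row=3; cleared 0 line(s) (total 0); column heights now [4 4 4 4 2], max=4
Drop 3: J rot2 at col 2 lands with bottom-row=3; cleared 1 line(s) (total 1); column heights now [0 0 4 4 4], max=4
Drop 4: L rot2 at col 2 lands with bottom-row=4; cleared 0 line(s) (total 1); column heights now [0 0 6 6 6], max=6
Drop 5: O rot2 at col 3 lands with bottom-row=6; cleared 0 line(s) (total 1); column heights now [0 0 6 8 8], max=8
Drop 6: O rot2 at col 2 lands with bottom-row=8; cleared 0 line(s) (total 1); column heights now [0 0 10 10 8], max=10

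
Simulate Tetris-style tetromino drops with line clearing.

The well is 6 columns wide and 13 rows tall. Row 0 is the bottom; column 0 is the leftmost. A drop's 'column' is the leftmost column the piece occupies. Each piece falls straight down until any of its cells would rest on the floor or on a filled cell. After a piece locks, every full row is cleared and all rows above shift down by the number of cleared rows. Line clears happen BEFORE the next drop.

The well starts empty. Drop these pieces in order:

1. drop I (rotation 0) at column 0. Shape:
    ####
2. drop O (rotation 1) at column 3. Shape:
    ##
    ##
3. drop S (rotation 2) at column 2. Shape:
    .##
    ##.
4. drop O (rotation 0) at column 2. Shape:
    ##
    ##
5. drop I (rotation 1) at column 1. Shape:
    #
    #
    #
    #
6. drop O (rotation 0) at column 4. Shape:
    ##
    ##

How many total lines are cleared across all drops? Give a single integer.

Drop 1: I rot0 at col 0 lands with bottom-row=0; cleared 0 line(s) (total 0); column heights now [1 1 1 1 0 0], max=1
Drop 2: O rot1 at col 3 lands with bottom-row=1; cleared 0 line(s) (total 0); column heights now [1 1 1 3 3 0], max=3
Drop 3: S rot2 at col 2 lands with bottom-row=3; cleared 0 line(s) (total 0); column heights now [1 1 4 5 5 0], max=5
Drop 4: O rot0 at col 2 lands with bottom-row=5; cleared 0 line(s) (total 0); column heights now [1 1 7 7 5 0], max=7
Drop 5: I rot1 at col 1 lands with bottom-row=1; cleared 0 line(s) (total 0); column heights now [1 5 7 7 5 0], max=7
Drop 6: O rot0 at col 4 lands with bottom-row=5; cleared 0 line(s) (total 0); column heights now [1 5 7 7 7 7], max=7

Answer: 0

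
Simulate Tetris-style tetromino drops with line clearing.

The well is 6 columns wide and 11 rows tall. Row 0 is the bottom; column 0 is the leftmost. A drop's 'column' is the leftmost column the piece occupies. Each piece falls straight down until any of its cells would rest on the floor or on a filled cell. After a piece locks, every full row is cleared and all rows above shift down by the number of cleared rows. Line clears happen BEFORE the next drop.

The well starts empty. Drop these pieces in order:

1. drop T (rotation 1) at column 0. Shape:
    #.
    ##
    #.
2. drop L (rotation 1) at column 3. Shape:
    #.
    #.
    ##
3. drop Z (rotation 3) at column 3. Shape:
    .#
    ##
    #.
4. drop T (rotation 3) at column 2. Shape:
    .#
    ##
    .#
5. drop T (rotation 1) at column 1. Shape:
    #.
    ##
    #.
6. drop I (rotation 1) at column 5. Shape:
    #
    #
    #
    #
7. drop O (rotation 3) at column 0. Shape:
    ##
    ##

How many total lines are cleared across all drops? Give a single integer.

Drop 1: T rot1 at col 0 lands with bottom-row=0; cleared 0 line(s) (total 0); column heights now [3 2 0 0 0 0], max=3
Drop 2: L rot1 at col 3 lands with bottom-row=0; cleared 0 line(s) (total 0); column heights now [3 2 0 3 1 0], max=3
Drop 3: Z rot3 at col 3 lands with bottom-row=3; cleared 0 line(s) (total 0); column heights now [3 2 0 5 6 0], max=6
Drop 4: T rot3 at col 2 lands with bottom-row=5; cleared 0 line(s) (total 0); column heights now [3 2 7 8 6 0], max=8
Drop 5: T rot1 at col 1 lands with bottom-row=6; cleared 0 line(s) (total 0); column heights now [3 9 8 8 6 0], max=9
Drop 6: I rot1 at col 5 lands with bottom-row=0; cleared 0 line(s) (total 0); column heights now [3 9 8 8 6 4], max=9
Drop 7: O rot3 at col 0 lands with bottom-row=9; cleared 0 line(s) (total 0); column heights now [11 11 8 8 6 4], max=11

Answer: 0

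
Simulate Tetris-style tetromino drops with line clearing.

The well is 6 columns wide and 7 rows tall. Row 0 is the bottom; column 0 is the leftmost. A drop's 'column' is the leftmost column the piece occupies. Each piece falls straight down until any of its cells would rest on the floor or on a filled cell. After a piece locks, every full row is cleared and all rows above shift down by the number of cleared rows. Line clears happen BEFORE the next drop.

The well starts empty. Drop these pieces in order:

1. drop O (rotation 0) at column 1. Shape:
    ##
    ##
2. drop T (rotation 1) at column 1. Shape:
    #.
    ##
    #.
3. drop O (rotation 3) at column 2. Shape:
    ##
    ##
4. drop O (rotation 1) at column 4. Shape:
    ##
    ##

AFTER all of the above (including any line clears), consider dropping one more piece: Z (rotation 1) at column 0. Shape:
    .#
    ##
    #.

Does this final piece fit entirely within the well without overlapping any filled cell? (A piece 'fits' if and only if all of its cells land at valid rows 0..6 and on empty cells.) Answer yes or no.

Drop 1: O rot0 at col 1 lands with bottom-row=0; cleared 0 line(s) (total 0); column heights now [0 2 2 0 0 0], max=2
Drop 2: T rot1 at col 1 lands with bottom-row=2; cleared 0 line(s) (total 0); column heights now [0 5 4 0 0 0], max=5
Drop 3: O rot3 at col 2 lands with bottom-row=4; cleared 0 line(s) (total 0); column heights now [0 5 6 6 0 0], max=6
Drop 4: O rot1 at col 4 lands with bottom-row=0; cleared 0 line(s) (total 0); column heights now [0 5 6 6 2 2], max=6
Test piece Z rot1 at col 0 (width 2): heights before test = [0 5 6 6 2 2]; fits = True

Answer: yes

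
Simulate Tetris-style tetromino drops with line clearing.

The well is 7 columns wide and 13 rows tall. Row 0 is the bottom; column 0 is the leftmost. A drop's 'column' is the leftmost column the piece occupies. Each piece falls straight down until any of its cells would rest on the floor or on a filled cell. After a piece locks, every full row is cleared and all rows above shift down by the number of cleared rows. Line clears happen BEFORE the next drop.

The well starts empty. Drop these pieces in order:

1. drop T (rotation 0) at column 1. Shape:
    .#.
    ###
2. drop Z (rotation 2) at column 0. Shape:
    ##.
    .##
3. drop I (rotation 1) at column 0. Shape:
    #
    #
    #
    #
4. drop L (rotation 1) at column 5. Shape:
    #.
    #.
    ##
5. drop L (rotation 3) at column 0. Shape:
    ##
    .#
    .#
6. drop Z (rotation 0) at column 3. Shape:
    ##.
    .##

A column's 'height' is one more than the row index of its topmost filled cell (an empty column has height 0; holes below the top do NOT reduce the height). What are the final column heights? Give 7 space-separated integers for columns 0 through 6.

Drop 1: T rot0 at col 1 lands with bottom-row=0; cleared 0 line(s) (total 0); column heights now [0 1 2 1 0 0 0], max=2
Drop 2: Z rot2 at col 0 lands with bottom-row=2; cleared 0 line(s) (total 0); column heights now [4 4 3 1 0 0 0], max=4
Drop 3: I rot1 at col 0 lands with bottom-row=4; cleared 0 line(s) (total 0); column heights now [8 4 3 1 0 0 0], max=8
Drop 4: L rot1 at col 5 lands with bottom-row=0; cleared 0 line(s) (total 0); column heights now [8 4 3 1 0 3 1], max=8
Drop 5: L rot3 at col 0 lands with bottom-row=6; cleared 0 line(s) (total 0); column heights now [9 9 3 1 0 3 1], max=9
Drop 6: Z rot0 at col 3 lands with bottom-row=3; cleared 0 line(s) (total 0); column heights now [9 9 3 5 5 4 1], max=9

Answer: 9 9 3 5 5 4 1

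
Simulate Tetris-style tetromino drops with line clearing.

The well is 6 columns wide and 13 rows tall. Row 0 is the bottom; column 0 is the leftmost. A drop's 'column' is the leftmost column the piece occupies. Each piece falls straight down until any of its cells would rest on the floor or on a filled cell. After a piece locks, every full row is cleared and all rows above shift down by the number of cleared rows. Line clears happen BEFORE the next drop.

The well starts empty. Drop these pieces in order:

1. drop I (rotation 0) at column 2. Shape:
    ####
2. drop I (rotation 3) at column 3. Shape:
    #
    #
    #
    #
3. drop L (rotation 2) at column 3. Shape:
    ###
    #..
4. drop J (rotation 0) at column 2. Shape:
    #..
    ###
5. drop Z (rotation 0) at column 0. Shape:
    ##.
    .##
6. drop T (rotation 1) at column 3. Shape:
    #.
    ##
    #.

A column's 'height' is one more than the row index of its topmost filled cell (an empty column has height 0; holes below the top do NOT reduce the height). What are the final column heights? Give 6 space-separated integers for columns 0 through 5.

Drop 1: I rot0 at col 2 lands with bottom-row=0; cleared 0 line(s) (total 0); column heights now [0 0 1 1 1 1], max=1
Drop 2: I rot3 at col 3 lands with bottom-row=1; cleared 0 line(s) (total 0); column heights now [0 0 1 5 1 1], max=5
Drop 3: L rot2 at col 3 lands with bottom-row=5; cleared 0 line(s) (total 0); column heights now [0 0 1 7 7 7], max=7
Drop 4: J rot0 at col 2 lands with bottom-row=7; cleared 0 line(s) (total 0); column heights now [0 0 9 8 8 7], max=9
Drop 5: Z rot0 at col 0 lands with bottom-row=9; cleared 0 line(s) (total 0); column heights now [11 11 10 8 8 7], max=11
Drop 6: T rot1 at col 3 lands with bottom-row=8; cleared 0 line(s) (total 0); column heights now [11 11 10 11 10 7], max=11

Answer: 11 11 10 11 10 7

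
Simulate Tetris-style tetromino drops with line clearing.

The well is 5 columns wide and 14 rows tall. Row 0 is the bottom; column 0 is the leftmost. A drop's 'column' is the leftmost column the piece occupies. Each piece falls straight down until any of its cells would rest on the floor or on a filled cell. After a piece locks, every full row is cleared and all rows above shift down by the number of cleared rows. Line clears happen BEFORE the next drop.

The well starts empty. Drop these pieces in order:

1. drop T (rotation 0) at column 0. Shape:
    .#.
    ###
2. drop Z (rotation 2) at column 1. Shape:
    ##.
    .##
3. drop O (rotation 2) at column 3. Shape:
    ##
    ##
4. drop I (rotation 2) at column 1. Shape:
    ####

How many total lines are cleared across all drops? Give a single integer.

Drop 1: T rot0 at col 0 lands with bottom-row=0; cleared 0 line(s) (total 0); column heights now [1 2 1 0 0], max=2
Drop 2: Z rot2 at col 1 lands with bottom-row=1; cleared 0 line(s) (total 0); column heights now [1 3 3 2 0], max=3
Drop 3: O rot2 at col 3 lands with bottom-row=2; cleared 0 line(s) (total 0); column heights now [1 3 3 4 4], max=4
Drop 4: I rot2 at col 1 lands with bottom-row=4; cleared 0 line(s) (total 0); column heights now [1 5 5 5 5], max=5

Answer: 0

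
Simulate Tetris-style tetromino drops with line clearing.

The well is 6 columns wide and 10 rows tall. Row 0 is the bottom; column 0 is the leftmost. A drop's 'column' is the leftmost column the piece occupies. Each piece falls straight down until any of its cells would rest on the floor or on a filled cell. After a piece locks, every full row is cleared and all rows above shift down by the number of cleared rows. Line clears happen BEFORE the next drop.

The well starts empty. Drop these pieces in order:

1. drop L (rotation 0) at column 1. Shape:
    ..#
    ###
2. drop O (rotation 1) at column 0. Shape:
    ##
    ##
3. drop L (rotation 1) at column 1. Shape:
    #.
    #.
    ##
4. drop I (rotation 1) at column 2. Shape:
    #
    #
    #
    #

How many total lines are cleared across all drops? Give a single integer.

Drop 1: L rot0 at col 1 lands with bottom-row=0; cleared 0 line(s) (total 0); column heights now [0 1 1 2 0 0], max=2
Drop 2: O rot1 at col 0 lands with bottom-row=1; cleared 0 line(s) (total 0); column heights now [3 3 1 2 0 0], max=3
Drop 3: L rot1 at col 1 lands with bottom-row=3; cleared 0 line(s) (total 0); column heights now [3 6 4 2 0 0], max=6
Drop 4: I rot1 at col 2 lands with bottom-row=4; cleared 0 line(s) (total 0); column heights now [3 6 8 2 0 0], max=8

Answer: 0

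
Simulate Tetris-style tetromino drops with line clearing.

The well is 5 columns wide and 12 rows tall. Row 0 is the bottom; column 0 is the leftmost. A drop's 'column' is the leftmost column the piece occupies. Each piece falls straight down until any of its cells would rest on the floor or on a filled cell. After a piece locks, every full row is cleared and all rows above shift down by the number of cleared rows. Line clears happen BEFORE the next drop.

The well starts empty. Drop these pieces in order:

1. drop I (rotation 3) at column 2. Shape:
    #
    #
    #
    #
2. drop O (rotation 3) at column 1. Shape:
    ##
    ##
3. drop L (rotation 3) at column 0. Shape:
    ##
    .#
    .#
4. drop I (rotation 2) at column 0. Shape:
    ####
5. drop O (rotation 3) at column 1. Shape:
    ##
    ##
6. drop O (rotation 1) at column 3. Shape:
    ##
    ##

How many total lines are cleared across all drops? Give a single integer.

Answer: 0

Derivation:
Drop 1: I rot3 at col 2 lands with bottom-row=0; cleared 0 line(s) (total 0); column heights now [0 0 4 0 0], max=4
Drop 2: O rot3 at col 1 lands with bottom-row=4; cleared 0 line(s) (total 0); column heights now [0 6 6 0 0], max=6
Drop 3: L rot3 at col 0 lands with bottom-row=6; cleared 0 line(s) (total 0); column heights now [9 9 6 0 0], max=9
Drop 4: I rot2 at col 0 lands with bottom-row=9; cleared 0 line(s) (total 0); column heights now [10 10 10 10 0], max=10
Drop 5: O rot3 at col 1 lands with bottom-row=10; cleared 0 line(s) (total 0); column heights now [10 12 12 10 0], max=12
Drop 6: O rot1 at col 3 lands with bottom-row=10; cleared 0 line(s) (total 0); column heights now [10 12 12 12 12], max=12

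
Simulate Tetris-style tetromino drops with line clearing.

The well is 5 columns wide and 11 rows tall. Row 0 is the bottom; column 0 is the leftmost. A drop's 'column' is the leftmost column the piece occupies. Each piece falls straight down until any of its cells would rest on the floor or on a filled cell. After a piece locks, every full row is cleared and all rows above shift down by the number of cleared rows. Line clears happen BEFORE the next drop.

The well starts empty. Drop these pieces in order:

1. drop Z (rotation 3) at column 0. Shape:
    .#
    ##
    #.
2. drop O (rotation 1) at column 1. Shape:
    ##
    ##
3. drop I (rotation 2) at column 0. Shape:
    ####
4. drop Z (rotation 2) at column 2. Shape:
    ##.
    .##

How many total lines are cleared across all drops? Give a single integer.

Answer: 0

Derivation:
Drop 1: Z rot3 at col 0 lands with bottom-row=0; cleared 0 line(s) (total 0); column heights now [2 3 0 0 0], max=3
Drop 2: O rot1 at col 1 lands with bottom-row=3; cleared 0 line(s) (total 0); column heights now [2 5 5 0 0], max=5
Drop 3: I rot2 at col 0 lands with bottom-row=5; cleared 0 line(s) (total 0); column heights now [6 6 6 6 0], max=6
Drop 4: Z rot2 at col 2 lands with bottom-row=6; cleared 0 line(s) (total 0); column heights now [6 6 8 8 7], max=8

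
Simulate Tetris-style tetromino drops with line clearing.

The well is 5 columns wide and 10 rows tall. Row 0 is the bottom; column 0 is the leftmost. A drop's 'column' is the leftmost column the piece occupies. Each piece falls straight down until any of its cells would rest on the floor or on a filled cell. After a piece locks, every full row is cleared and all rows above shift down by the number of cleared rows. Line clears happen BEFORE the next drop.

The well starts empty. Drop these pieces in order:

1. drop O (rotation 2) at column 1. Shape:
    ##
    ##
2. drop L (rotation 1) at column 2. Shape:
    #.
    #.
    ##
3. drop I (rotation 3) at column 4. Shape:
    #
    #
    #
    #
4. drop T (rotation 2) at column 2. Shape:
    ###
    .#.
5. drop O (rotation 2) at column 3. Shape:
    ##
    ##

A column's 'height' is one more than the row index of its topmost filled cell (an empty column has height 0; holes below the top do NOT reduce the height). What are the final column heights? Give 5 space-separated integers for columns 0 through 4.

Drop 1: O rot2 at col 1 lands with bottom-row=0; cleared 0 line(s) (total 0); column heights now [0 2 2 0 0], max=2
Drop 2: L rot1 at col 2 lands with bottom-row=2; cleared 0 line(s) (total 0); column heights now [0 2 5 3 0], max=5
Drop 3: I rot3 at col 4 lands with bottom-row=0; cleared 0 line(s) (total 0); column heights now [0 2 5 3 4], max=5
Drop 4: T rot2 at col 2 lands with bottom-row=4; cleared 0 line(s) (total 0); column heights now [0 2 6 6 6], max=6
Drop 5: O rot2 at col 3 lands with bottom-row=6; cleared 0 line(s) (total 0); column heights now [0 2 6 8 8], max=8

Answer: 0 2 6 8 8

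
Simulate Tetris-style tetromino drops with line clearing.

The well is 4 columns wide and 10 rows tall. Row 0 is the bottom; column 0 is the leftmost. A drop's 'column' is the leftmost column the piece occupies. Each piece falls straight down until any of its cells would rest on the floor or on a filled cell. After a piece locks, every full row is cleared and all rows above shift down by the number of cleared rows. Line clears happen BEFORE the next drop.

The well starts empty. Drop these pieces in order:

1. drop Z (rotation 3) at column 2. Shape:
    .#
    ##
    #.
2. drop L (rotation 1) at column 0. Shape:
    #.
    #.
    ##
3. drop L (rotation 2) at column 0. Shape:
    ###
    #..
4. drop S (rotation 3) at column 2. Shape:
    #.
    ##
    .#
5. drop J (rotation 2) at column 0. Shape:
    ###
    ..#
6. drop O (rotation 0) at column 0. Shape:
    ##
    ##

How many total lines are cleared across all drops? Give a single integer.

Drop 1: Z rot3 at col 2 lands with bottom-row=0; cleared 0 line(s) (total 0); column heights now [0 0 2 3], max=3
Drop 2: L rot1 at col 0 lands with bottom-row=0; cleared 0 line(s) (total 0); column heights now [3 1 2 3], max=3
Drop 3: L rot2 at col 0 lands with bottom-row=3; cleared 0 line(s) (total 0); column heights now [5 5 5 3], max=5
Drop 4: S rot3 at col 2 lands with bottom-row=4; cleared 1 line(s) (total 1); column heights now [4 1 6 5], max=6
Drop 5: J rot2 at col 0 lands with bottom-row=6; cleared 0 line(s) (total 1); column heights now [8 8 8 5], max=8
Drop 6: O rot0 at col 0 lands with bottom-row=8; cleared 0 line(s) (total 1); column heights now [10 10 8 5], max=10

Answer: 1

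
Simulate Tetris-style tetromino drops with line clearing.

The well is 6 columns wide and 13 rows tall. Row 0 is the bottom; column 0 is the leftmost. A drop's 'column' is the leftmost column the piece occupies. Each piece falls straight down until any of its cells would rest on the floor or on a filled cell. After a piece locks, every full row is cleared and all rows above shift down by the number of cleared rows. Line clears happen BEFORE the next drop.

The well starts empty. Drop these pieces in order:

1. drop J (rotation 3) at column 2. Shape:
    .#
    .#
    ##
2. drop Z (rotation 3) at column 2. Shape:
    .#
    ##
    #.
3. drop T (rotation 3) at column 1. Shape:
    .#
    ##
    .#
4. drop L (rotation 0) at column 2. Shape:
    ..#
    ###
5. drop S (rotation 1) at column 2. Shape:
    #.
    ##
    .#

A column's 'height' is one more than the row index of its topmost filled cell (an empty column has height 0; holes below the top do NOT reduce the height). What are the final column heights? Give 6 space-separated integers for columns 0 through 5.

Answer: 0 6 11 10 9 0

Derivation:
Drop 1: J rot3 at col 2 lands with bottom-row=0; cleared 0 line(s) (total 0); column heights now [0 0 1 3 0 0], max=3
Drop 2: Z rot3 at col 2 lands with bottom-row=2; cleared 0 line(s) (total 0); column heights now [0 0 4 5 0 0], max=5
Drop 3: T rot3 at col 1 lands with bottom-row=4; cleared 0 line(s) (total 0); column heights now [0 6 7 5 0 0], max=7
Drop 4: L rot0 at col 2 lands with bottom-row=7; cleared 0 line(s) (total 0); column heights now [0 6 8 8 9 0], max=9
Drop 5: S rot1 at col 2 lands with bottom-row=8; cleared 0 line(s) (total 0); column heights now [0 6 11 10 9 0], max=11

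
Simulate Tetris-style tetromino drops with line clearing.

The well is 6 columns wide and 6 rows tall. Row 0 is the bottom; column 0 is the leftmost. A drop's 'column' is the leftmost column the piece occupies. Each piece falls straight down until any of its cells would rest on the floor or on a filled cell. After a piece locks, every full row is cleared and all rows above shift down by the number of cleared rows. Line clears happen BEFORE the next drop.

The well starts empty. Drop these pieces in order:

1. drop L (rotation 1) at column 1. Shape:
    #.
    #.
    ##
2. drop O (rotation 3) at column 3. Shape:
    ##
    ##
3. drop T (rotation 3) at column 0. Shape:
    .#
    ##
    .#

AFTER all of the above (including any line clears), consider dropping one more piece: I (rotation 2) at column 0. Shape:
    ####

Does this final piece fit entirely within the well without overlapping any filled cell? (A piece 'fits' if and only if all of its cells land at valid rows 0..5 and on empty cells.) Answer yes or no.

Drop 1: L rot1 at col 1 lands with bottom-row=0; cleared 0 line(s) (total 0); column heights now [0 3 1 0 0 0], max=3
Drop 2: O rot3 at col 3 lands with bottom-row=0; cleared 0 line(s) (total 0); column heights now [0 3 1 2 2 0], max=3
Drop 3: T rot3 at col 0 lands with bottom-row=3; cleared 0 line(s) (total 0); column heights now [5 6 1 2 2 0], max=6
Test piece I rot2 at col 0 (width 4): heights before test = [5 6 1 2 2 0]; fits = False

Answer: no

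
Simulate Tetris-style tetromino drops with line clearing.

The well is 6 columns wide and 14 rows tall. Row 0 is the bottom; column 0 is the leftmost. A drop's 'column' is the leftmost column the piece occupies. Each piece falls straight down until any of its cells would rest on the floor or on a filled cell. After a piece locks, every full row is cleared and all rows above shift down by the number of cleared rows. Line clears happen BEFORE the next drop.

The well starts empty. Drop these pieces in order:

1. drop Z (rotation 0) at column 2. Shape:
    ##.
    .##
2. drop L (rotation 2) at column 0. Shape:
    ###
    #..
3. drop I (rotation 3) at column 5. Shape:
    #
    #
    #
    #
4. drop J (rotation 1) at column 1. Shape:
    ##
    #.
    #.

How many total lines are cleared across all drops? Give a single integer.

Drop 1: Z rot0 at col 2 lands with bottom-row=0; cleared 0 line(s) (total 0); column heights now [0 0 2 2 1 0], max=2
Drop 2: L rot2 at col 0 lands with bottom-row=1; cleared 0 line(s) (total 0); column heights now [3 3 3 2 1 0], max=3
Drop 3: I rot3 at col 5 lands with bottom-row=0; cleared 0 line(s) (total 0); column heights now [3 3 3 2 1 4], max=4
Drop 4: J rot1 at col 1 lands with bottom-row=3; cleared 0 line(s) (total 0); column heights now [3 6 6 2 1 4], max=6

Answer: 0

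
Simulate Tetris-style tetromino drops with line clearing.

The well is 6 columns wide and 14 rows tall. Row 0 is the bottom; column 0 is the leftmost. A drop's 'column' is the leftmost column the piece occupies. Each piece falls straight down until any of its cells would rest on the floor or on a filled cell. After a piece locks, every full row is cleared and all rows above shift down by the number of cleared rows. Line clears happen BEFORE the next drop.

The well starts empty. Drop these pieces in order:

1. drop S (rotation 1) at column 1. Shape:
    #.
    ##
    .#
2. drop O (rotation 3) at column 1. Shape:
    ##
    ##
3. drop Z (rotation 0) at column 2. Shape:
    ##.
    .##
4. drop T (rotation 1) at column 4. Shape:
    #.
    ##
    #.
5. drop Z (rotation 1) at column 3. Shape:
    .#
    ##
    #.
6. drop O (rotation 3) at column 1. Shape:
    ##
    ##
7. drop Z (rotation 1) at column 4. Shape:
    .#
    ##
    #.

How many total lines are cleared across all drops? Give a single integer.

Answer: 0

Derivation:
Drop 1: S rot1 at col 1 lands with bottom-row=0; cleared 0 line(s) (total 0); column heights now [0 3 2 0 0 0], max=3
Drop 2: O rot3 at col 1 lands with bottom-row=3; cleared 0 line(s) (total 0); column heights now [0 5 5 0 0 0], max=5
Drop 3: Z rot0 at col 2 lands with bottom-row=4; cleared 0 line(s) (total 0); column heights now [0 5 6 6 5 0], max=6
Drop 4: T rot1 at col 4 lands with bottom-row=5; cleared 0 line(s) (total 0); column heights now [0 5 6 6 8 7], max=8
Drop 5: Z rot1 at col 3 lands with bottom-row=7; cleared 0 line(s) (total 0); column heights now [0 5 6 9 10 7], max=10
Drop 6: O rot3 at col 1 lands with bottom-row=6; cleared 0 line(s) (total 0); column heights now [0 8 8 9 10 7], max=10
Drop 7: Z rot1 at col 4 lands with bottom-row=10; cleared 0 line(s) (total 0); column heights now [0 8 8 9 12 13], max=13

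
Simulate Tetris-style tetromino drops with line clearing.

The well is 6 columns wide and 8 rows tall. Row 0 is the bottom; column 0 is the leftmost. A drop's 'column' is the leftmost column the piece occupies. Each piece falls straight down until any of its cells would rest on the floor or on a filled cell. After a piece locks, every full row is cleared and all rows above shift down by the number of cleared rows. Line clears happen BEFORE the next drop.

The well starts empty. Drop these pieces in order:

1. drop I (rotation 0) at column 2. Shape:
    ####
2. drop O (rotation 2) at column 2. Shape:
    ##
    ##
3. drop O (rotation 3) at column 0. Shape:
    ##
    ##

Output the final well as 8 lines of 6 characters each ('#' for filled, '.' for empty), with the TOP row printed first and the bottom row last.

Answer: ......
......
......
......
......
......
..##..
####..

Derivation:
Drop 1: I rot0 at col 2 lands with bottom-row=0; cleared 0 line(s) (total 0); column heights now [0 0 1 1 1 1], max=1
Drop 2: O rot2 at col 2 lands with bottom-row=1; cleared 0 line(s) (total 0); column heights now [0 0 3 3 1 1], max=3
Drop 3: O rot3 at col 0 lands with bottom-row=0; cleared 1 line(s) (total 1); column heights now [1 1 2 2 0 0], max=2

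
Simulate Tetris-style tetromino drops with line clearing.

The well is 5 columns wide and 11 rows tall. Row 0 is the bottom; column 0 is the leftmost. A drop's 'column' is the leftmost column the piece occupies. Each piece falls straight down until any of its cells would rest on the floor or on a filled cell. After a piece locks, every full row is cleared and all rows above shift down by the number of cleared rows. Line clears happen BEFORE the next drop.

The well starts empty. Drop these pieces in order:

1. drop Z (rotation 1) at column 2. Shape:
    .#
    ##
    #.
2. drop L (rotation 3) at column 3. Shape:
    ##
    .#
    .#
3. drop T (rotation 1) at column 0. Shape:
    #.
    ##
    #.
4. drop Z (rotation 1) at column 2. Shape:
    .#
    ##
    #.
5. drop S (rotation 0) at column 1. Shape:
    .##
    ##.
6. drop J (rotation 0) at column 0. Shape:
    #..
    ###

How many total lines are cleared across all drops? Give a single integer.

Drop 1: Z rot1 at col 2 lands with bottom-row=0; cleared 0 line(s) (total 0); column heights now [0 0 2 3 0], max=3
Drop 2: L rot3 at col 3 lands with bottom-row=1; cleared 0 line(s) (total 0); column heights now [0 0 2 4 4], max=4
Drop 3: T rot1 at col 0 lands with bottom-row=0; cleared 1 line(s) (total 1); column heights now [2 0 1 3 3], max=3
Drop 4: Z rot1 at col 2 lands with bottom-row=2; cleared 0 line(s) (total 1); column heights now [2 0 4 5 3], max=5
Drop 5: S rot0 at col 1 lands with bottom-row=4; cleared 0 line(s) (total 1); column heights now [2 5 6 6 3], max=6
Drop 6: J rot0 at col 0 lands with bottom-row=6; cleared 0 line(s) (total 1); column heights now [8 7 7 6 3], max=8

Answer: 1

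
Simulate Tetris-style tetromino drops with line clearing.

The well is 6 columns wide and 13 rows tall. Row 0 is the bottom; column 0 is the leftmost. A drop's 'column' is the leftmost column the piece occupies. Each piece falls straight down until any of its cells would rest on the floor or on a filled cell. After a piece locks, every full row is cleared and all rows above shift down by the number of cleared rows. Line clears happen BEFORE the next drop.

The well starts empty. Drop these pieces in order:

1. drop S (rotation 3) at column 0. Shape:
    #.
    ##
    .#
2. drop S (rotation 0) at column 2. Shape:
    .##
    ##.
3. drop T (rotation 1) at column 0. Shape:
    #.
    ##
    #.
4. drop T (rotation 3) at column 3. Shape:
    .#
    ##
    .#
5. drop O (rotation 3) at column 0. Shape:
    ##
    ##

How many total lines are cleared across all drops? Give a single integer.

Drop 1: S rot3 at col 0 lands with bottom-row=0; cleared 0 line(s) (total 0); column heights now [3 2 0 0 0 0], max=3
Drop 2: S rot0 at col 2 lands with bottom-row=0; cleared 0 line(s) (total 0); column heights now [3 2 1 2 2 0], max=3
Drop 3: T rot1 at col 0 lands with bottom-row=3; cleared 0 line(s) (total 0); column heights now [6 5 1 2 2 0], max=6
Drop 4: T rot3 at col 3 lands with bottom-row=2; cleared 0 line(s) (total 0); column heights now [6 5 1 4 5 0], max=6
Drop 5: O rot3 at col 0 lands with bottom-row=6; cleared 0 line(s) (total 0); column heights now [8 8 1 4 5 0], max=8

Answer: 0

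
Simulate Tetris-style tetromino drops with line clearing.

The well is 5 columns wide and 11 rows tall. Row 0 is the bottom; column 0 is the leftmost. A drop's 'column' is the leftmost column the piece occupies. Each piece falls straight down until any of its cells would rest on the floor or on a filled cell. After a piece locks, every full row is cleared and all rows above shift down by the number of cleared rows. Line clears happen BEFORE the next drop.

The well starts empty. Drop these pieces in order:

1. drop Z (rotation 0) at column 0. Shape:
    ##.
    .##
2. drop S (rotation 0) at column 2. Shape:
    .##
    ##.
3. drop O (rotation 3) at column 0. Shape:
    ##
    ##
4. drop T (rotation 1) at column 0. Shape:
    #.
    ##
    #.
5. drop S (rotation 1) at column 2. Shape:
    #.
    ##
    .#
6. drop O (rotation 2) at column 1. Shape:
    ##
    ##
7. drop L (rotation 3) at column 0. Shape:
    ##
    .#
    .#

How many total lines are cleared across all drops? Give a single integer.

Drop 1: Z rot0 at col 0 lands with bottom-row=0; cleared 0 line(s) (total 0); column heights now [2 2 1 0 0], max=2
Drop 2: S rot0 at col 2 lands with bottom-row=1; cleared 0 line(s) (total 0); column heights now [2 2 2 3 3], max=3
Drop 3: O rot3 at col 0 lands with bottom-row=2; cleared 0 line(s) (total 0); column heights now [4 4 2 3 3], max=4
Drop 4: T rot1 at col 0 lands with bottom-row=4; cleared 0 line(s) (total 0); column heights now [7 6 2 3 3], max=7
Drop 5: S rot1 at col 2 lands with bottom-row=3; cleared 0 line(s) (total 0); column heights now [7 6 6 5 3], max=7
Drop 6: O rot2 at col 1 lands with bottom-row=6; cleared 0 line(s) (total 0); column heights now [7 8 8 5 3], max=8
Drop 7: L rot3 at col 0 lands with bottom-row=8; cleared 0 line(s) (total 0); column heights now [11 11 8 5 3], max=11

Answer: 0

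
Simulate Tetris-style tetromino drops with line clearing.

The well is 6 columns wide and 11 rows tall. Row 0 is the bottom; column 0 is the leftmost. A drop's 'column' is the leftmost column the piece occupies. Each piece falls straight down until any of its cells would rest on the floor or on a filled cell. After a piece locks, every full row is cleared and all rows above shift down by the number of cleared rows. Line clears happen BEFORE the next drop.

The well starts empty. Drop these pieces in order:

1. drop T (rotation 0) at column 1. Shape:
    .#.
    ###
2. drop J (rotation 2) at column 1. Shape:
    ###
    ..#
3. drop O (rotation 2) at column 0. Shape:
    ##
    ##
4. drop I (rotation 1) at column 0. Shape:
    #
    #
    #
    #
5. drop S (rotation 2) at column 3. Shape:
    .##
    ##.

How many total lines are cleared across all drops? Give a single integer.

Answer: 0

Derivation:
Drop 1: T rot0 at col 1 lands with bottom-row=0; cleared 0 line(s) (total 0); column heights now [0 1 2 1 0 0], max=2
Drop 2: J rot2 at col 1 lands with bottom-row=1; cleared 0 line(s) (total 0); column heights now [0 3 3 3 0 0], max=3
Drop 3: O rot2 at col 0 lands with bottom-row=3; cleared 0 line(s) (total 0); column heights now [5 5 3 3 0 0], max=5
Drop 4: I rot1 at col 0 lands with bottom-row=5; cleared 0 line(s) (total 0); column heights now [9 5 3 3 0 0], max=9
Drop 5: S rot2 at col 3 lands with bottom-row=3; cleared 0 line(s) (total 0); column heights now [9 5 3 4 5 5], max=9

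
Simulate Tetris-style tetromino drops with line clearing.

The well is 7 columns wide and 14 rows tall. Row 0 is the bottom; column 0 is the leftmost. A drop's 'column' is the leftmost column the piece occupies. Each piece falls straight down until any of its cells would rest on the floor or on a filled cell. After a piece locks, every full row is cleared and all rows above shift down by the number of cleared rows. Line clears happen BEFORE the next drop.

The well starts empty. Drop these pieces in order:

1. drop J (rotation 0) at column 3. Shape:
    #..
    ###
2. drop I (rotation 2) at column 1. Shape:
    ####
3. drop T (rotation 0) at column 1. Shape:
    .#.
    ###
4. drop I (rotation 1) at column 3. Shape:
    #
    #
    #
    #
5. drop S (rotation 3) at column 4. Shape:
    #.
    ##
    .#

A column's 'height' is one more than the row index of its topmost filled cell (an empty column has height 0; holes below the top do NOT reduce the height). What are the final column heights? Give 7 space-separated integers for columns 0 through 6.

Drop 1: J rot0 at col 3 lands with bottom-row=0; cleared 0 line(s) (total 0); column heights now [0 0 0 2 1 1 0], max=2
Drop 2: I rot2 at col 1 lands with bottom-row=2; cleared 0 line(s) (total 0); column heights now [0 3 3 3 3 1 0], max=3
Drop 3: T rot0 at col 1 lands with bottom-row=3; cleared 0 line(s) (total 0); column heights now [0 4 5 4 3 1 0], max=5
Drop 4: I rot1 at col 3 lands with bottom-row=4; cleared 0 line(s) (total 0); column heights now [0 4 5 8 3 1 0], max=8
Drop 5: S rot3 at col 4 lands with bottom-row=2; cleared 0 line(s) (total 0); column heights now [0 4 5 8 5 4 0], max=8

Answer: 0 4 5 8 5 4 0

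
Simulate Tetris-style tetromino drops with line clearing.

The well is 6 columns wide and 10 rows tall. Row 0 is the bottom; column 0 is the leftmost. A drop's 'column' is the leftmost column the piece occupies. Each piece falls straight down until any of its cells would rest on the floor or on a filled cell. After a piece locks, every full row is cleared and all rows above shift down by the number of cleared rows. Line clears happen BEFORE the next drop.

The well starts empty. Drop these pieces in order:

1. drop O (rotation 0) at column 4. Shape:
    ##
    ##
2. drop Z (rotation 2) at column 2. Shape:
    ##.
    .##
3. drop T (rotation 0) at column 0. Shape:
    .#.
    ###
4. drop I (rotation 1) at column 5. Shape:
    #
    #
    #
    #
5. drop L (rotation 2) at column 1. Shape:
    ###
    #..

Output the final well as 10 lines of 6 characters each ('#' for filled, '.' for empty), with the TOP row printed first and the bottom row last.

Answer: ......
......
.###..
.#....
.#...#
###..#
..##.#
...###
....##
....##

Derivation:
Drop 1: O rot0 at col 4 lands with bottom-row=0; cleared 0 line(s) (total 0); column heights now [0 0 0 0 2 2], max=2
Drop 2: Z rot2 at col 2 lands with bottom-row=2; cleared 0 line(s) (total 0); column heights now [0 0 4 4 3 2], max=4
Drop 3: T rot0 at col 0 lands with bottom-row=4; cleared 0 line(s) (total 0); column heights now [5 6 5 4 3 2], max=6
Drop 4: I rot1 at col 5 lands with bottom-row=2; cleared 0 line(s) (total 0); column heights now [5 6 5 4 3 6], max=6
Drop 5: L rot2 at col 1 lands with bottom-row=6; cleared 0 line(s) (total 0); column heights now [5 8 8 8 3 6], max=8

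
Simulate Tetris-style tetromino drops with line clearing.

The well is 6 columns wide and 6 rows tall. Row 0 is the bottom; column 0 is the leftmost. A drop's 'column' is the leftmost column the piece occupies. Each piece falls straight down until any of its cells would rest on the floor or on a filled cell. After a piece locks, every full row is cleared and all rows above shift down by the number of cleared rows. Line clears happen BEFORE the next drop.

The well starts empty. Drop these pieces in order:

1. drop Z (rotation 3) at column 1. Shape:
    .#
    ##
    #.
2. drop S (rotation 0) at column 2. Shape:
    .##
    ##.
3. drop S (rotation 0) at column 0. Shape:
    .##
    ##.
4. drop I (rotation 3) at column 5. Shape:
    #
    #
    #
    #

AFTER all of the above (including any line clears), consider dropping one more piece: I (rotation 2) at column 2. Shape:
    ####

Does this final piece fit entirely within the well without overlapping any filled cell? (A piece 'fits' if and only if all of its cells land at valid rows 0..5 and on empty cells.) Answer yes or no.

Answer: yes

Derivation:
Drop 1: Z rot3 at col 1 lands with bottom-row=0; cleared 0 line(s) (total 0); column heights now [0 2 3 0 0 0], max=3
Drop 2: S rot0 at col 2 lands with bottom-row=3; cleared 0 line(s) (total 0); column heights now [0 2 4 5 5 0], max=5
Drop 3: S rot0 at col 0 lands with bottom-row=3; cleared 0 line(s) (total 0); column heights now [4 5 5 5 5 0], max=5
Drop 4: I rot3 at col 5 lands with bottom-row=0; cleared 0 line(s) (total 0); column heights now [4 5 5 5 5 4], max=5
Test piece I rot2 at col 2 (width 4): heights before test = [4 5 5 5 5 4]; fits = True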